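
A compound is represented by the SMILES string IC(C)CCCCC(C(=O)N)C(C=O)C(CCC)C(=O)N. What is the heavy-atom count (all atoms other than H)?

21

Every atom symbol written in the SMILES (organic subset) is one heavy atom; implicit H are not written.
Heavy atoms by element → C:15, I:1, N:2, O:3.
Total: 21.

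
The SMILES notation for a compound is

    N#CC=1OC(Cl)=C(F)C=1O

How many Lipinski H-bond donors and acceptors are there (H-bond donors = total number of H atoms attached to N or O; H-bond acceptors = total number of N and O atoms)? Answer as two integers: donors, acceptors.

Donors: find every N or O and count the H atoms it carries.
  atom 1 (N): bond orders sum to 3 → 0 H
  atom 4 (O): bond orders sum to 2 → 0 H
  atom 10 (O): bond orders sum to 1 → 1 H
Lipinski HBD = 1.
Acceptors: N atoms = 1, O atoms = 2 → HBA = 3.

1, 3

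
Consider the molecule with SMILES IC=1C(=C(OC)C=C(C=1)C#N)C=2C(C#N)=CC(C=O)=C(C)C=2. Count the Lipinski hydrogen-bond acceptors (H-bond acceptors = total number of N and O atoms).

4

N atoms: 2; O atoms: 2.
Lipinski HBA = 2 + 2 = 4.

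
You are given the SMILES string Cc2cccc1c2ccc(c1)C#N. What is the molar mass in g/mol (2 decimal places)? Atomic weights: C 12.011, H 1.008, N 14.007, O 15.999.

167.21 g/mol

First, the molecular formula is C12H9N (counting implicit H from valence).
  C: 12 × 12.011 = 144.132
  H: 9 × 1.008 = 9.072
  N: 1 × 14.007 = 14.007
Sum: 12×12.011 + 9×1.008 + 1×14.007 = 167.211 → 167.21 g/mol.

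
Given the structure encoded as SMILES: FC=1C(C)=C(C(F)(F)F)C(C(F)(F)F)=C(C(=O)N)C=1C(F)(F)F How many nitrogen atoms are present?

1

Scan the SMILES for N atoms (remember two-letter symbols like Cl and Br are single atoms).
Nitrogen count: 1.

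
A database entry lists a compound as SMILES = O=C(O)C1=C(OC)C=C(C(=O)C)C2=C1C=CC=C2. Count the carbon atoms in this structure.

Count every carbon token in the SMILES (each C, including those in ring-closure positions and inside branches).
Carbon count: 14.

14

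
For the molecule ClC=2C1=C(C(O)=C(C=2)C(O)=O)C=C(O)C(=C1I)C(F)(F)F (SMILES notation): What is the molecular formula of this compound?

Walk through each heavy atom and fill implicit hydrogens from standard valence (C 4, N 3, O 2, S 2, halogen 1):
  atom 1: Cl (halogen, monovalent) → 0 H
  atom 2: C, bond orders sum to 4 (valence 4) → 0 H
  atom 3: C, bond orders sum to 4 (valence 4) → 0 H
  atom 4: C, bond orders sum to 4 (valence 4) → 0 H
  atom 5: C, bond orders sum to 4 (valence 4) → 0 H
  atom 6: O, bond orders sum to 1 (valence 2) → 1 H
  atom 7: C, bond orders sum to 4 (valence 4) → 0 H
  atom 8: C, bond orders sum to 3 (valence 4) → 1 H
  atom 9: C, bond orders sum to 4 (valence 4) → 0 H
  atom 10: O, bond orders sum to 1 (valence 2) → 1 H
  atom 11: O, bond orders sum to 2 (valence 2) → 0 H
  atom 12: C, bond orders sum to 3 (valence 4) → 1 H
  atom 13: C, bond orders sum to 4 (valence 4) → 0 H
  atom 14: O, bond orders sum to 1 (valence 2) → 1 H
  atom 15: C, bond orders sum to 4 (valence 4) → 0 H
  atom 16: C, bond orders sum to 4 (valence 4) → 0 H
  atom 17: I (halogen, monovalent) → 0 H
  atom 18: C, bond orders sum to 4 (valence 4) → 0 H
  atom 19: F (halogen, monovalent) → 0 H
  atom 20: F (halogen, monovalent) → 0 H
  atom 21: F (halogen, monovalent) → 0 H
Totals → C:12, H:5, Cl:1, F:3, I:1, O:4.
In Hill order: C12H5ClF3IO4.

C12H5ClF3IO4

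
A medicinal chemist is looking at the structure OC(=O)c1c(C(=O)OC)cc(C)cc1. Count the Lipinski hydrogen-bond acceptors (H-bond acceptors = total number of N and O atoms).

N atoms: 0; O atoms: 4.
Lipinski HBA = 0 + 4 = 4.

4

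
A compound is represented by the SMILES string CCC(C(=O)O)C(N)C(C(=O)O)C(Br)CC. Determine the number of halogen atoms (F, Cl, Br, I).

Halogen atoms appear at heavy-atom position 14 (1×Br).
Other groups present: 2 carboxylic acid, 1 primary amine.
Halogen count: 1.

1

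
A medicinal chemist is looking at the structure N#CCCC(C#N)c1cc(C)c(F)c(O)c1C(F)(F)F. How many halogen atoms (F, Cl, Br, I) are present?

Halogen atoms appear at heavy-atom positions 13, 18, 19, 20 (4×F).
Other groups present: 1 hydroxyl, 2 nitrile.
Halogen count: 4.

4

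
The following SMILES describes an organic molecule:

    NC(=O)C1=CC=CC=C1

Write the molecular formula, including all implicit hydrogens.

Walk through each heavy atom and fill implicit hydrogens from standard valence (C 4, N 3, O 2, S 2, halogen 1):
  atom 1: N, bond orders sum to 1 (valence 3) → 2 H
  atom 2: C, bond orders sum to 4 (valence 4) → 0 H
  atom 3: O, bond orders sum to 2 (valence 2) → 0 H
  atom 4: C, bond orders sum to 4 (valence 4) → 0 H
  atom 5: C, bond orders sum to 3 (valence 4) → 1 H
  atom 6: C, bond orders sum to 3 (valence 4) → 1 H
  atom 7: C, bond orders sum to 3 (valence 4) → 1 H
  atom 8: C, bond orders sum to 3 (valence 4) → 1 H
  atom 9: C, bond orders sum to 3 (valence 4) → 1 H
Totals → C:7, H:7, N:1, O:1.

C7H7NO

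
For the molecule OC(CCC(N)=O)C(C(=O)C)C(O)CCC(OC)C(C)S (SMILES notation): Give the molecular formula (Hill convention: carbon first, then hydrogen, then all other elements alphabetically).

Walk through each heavy atom and fill implicit hydrogens from standard valence (C 4, N 3, O 2, S 2, halogen 1):
  atom 1: O, bond orders sum to 1 (valence 2) → 1 H
  atom 2: C, bond orders sum to 3 (valence 4) → 1 H
  atom 3: C, bond orders sum to 2 (valence 4) → 2 H
  atom 4: C, bond orders sum to 2 (valence 4) → 2 H
  atom 5: C, bond orders sum to 4 (valence 4) → 0 H
  atom 6: N, bond orders sum to 1 (valence 3) → 2 H
  atom 7: O, bond orders sum to 2 (valence 2) → 0 H
  atom 8: C, bond orders sum to 3 (valence 4) → 1 H
  atom 9: C, bond orders sum to 4 (valence 4) → 0 H
  atom 10: O, bond orders sum to 2 (valence 2) → 0 H
  atom 11: C, bond orders sum to 1 (valence 4) → 3 H
  atom 12: C, bond orders sum to 3 (valence 4) → 1 H
  atom 13: O, bond orders sum to 1 (valence 2) → 1 H
  atom 14: C, bond orders sum to 2 (valence 4) → 2 H
  atom 15: C, bond orders sum to 2 (valence 4) → 2 H
  atom 16: C, bond orders sum to 3 (valence 4) → 1 H
  atom 17: O, bond orders sum to 2 (valence 2) → 0 H
  atom 18: C, bond orders sum to 1 (valence 4) → 3 H
  atom 19: C, bond orders sum to 3 (valence 4) → 1 H
  atom 20: C, bond orders sum to 1 (valence 4) → 3 H
  atom 21: S, bond orders sum to 1 (valence 2) → 1 H
Totals → C:14, H:27, N:1, O:5, S:1.
In Hill order: C14H27NO5S.

C14H27NO5S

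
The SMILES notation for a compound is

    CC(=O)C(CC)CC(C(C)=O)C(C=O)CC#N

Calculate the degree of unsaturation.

5

Degree of unsaturation = (number of rings) + (number of π bonds).
Ring closures in the SMILES: 0.
π bonds: 3 double bonds (each 1 DoU), 1 triple bond (each 2 DoU) → 5 DoU from unsaturation.
Total DoU = 0 + 5 = 5.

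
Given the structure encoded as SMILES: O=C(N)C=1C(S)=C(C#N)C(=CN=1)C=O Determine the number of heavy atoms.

14

Every atom symbol written in the SMILES (organic subset) is one heavy atom; implicit H are not written.
Heavy atoms by element → C:8, N:3, O:2, S:1.
Total: 14.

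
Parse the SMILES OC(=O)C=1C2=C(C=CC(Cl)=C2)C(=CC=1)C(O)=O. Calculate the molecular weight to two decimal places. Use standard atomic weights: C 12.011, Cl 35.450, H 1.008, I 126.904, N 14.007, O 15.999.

First, the molecular formula is C12H7ClO4 (counting implicit H from valence).
  C: 12 × 12.011 = 144.132
  Cl: 1 × 35.450 = 35.450
  H: 7 × 1.008 = 7.056
  O: 4 × 15.999 = 63.996
Sum: 12×12.011 + 1×35.450 + 7×1.008 + 4×15.999 = 250.634 → 250.63 g/mol.

250.63 g/mol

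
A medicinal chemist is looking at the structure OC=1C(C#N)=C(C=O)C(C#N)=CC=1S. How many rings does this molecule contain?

1

In SMILES, each pair of matching ring-closure digits denotes one ring-closing bond; the number of such bonds equals the number of independent rings.
Ring-closure bonds here: 1.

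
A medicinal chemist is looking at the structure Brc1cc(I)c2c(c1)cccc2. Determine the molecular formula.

Walk through each heavy atom and fill implicit hydrogens from standard valence (C 4, N 3, O 2, S 2, halogen 1); for lowercase aromatic atoms, an aromatic c carries 1 H when it has two neighbours and 0 H with three, and aromatic n carries 0 H:
  atom 1: Br (halogen, monovalent) → 0 H
  atom 2: aromatic c, 3 neighbours → 0 H
  atom 3: aromatic c, 2 neighbours → 1 H
  atom 4: aromatic c, 3 neighbours → 0 H
  atom 5: I (halogen, monovalent) → 0 H
  atom 6: aromatic c, 3 neighbours → 0 H
  atom 7: aromatic c, 3 neighbours → 0 H
  atom 8: aromatic c, 2 neighbours → 1 H
  atom 9: aromatic c, 2 neighbours → 1 H
  atom 10: aromatic c, 2 neighbours → 1 H
  atom 11: aromatic c, 2 neighbours → 1 H
  atom 12: aromatic c, 2 neighbours → 1 H
Totals → C:10, H:6, Br:1, I:1.
In Hill order: C10H6BrI.

C10H6BrI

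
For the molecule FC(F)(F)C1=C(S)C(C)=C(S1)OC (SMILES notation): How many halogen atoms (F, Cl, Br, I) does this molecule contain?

Halogen atoms appear at heavy-atom positions 1, 3, 4 (3×F).
Other groups present: 1 ether, 1 thiol.
Halogen count: 3.

3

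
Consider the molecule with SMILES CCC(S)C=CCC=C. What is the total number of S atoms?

Scan the SMILES for S atoms (remember two-letter symbols like Cl and Br are single atoms).
Sulfur count: 1.

1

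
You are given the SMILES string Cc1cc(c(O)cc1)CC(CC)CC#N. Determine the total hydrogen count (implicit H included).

Walk through each heavy atom and fill implicit hydrogens from standard valence (C 4, N 3, O 2, S 2, halogen 1); for lowercase aromatic atoms, an aromatic c carries 1 H when it has two neighbours and 0 H with three, and aromatic n carries 0 H:
  atom 1: C, bond orders sum to 1 (valence 4) → 3 H
  atom 2: aromatic c, 3 neighbours → 0 H
  atom 3: aromatic c, 2 neighbours → 1 H
  atom 4: aromatic c, 3 neighbours → 0 H
  atom 5: aromatic c, 3 neighbours → 0 H
  atom 6: O, bond orders sum to 1 (valence 2) → 1 H
  atom 7: aromatic c, 2 neighbours → 1 H
  atom 8: aromatic c, 2 neighbours → 1 H
  atom 9: C, bond orders sum to 2 (valence 4) → 2 H
  atom 10: C, bond orders sum to 3 (valence 4) → 1 H
  atom 11: C, bond orders sum to 2 (valence 4) → 2 H
  atom 12: C, bond orders sum to 1 (valence 4) → 3 H
  atom 13: C, bond orders sum to 2 (valence 4) → 2 H
  atom 14: C, bond orders sum to 4 (valence 4) → 0 H
  atom 15: N, bond orders sum to 3 (valence 3) → 0 H
Total hydrogens: 17.

17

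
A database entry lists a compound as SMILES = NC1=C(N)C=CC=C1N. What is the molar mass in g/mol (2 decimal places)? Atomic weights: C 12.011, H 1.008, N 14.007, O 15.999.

123.16 g/mol

First, the molecular formula is C6H9N3 (counting implicit H from valence).
  C: 6 × 12.011 = 72.066
  H: 9 × 1.008 = 9.072
  N: 3 × 14.007 = 42.021
Sum: 6×12.011 + 9×1.008 + 3×14.007 = 123.159 → 123.16 g/mol.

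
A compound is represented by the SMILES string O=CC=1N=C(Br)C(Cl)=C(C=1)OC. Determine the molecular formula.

C7H5BrClNO2

Walk through each heavy atom and fill implicit hydrogens from standard valence (C 4, N 3, O 2, S 2, halogen 1):
  atom 1: O, bond orders sum to 2 (valence 2) → 0 H
  atom 2: C, bond orders sum to 3 (valence 4) → 1 H
  atom 3: C, bond orders sum to 4 (valence 4) → 0 H
  atom 4: N, bond orders sum to 3 (valence 3) → 0 H
  atom 5: C, bond orders sum to 4 (valence 4) → 0 H
  atom 6: Br (halogen, monovalent) → 0 H
  atom 7: C, bond orders sum to 4 (valence 4) → 0 H
  atom 8: Cl (halogen, monovalent) → 0 H
  atom 9: C, bond orders sum to 4 (valence 4) → 0 H
  atom 10: C, bond orders sum to 3 (valence 4) → 1 H
  atom 11: O, bond orders sum to 2 (valence 2) → 0 H
  atom 12: C, bond orders sum to 1 (valence 4) → 3 H
Totals → C:7, H:5, Br:1, Cl:1, N:1, O:2.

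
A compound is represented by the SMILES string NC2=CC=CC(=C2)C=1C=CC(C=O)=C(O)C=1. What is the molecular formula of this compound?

Walk through each heavy atom and fill implicit hydrogens from standard valence (C 4, N 3, O 2, S 2, halogen 1):
  atom 1: N, bond orders sum to 1 (valence 3) → 2 H
  atom 2: C, bond orders sum to 4 (valence 4) → 0 H
  atom 3: C, bond orders sum to 3 (valence 4) → 1 H
  atom 4: C, bond orders sum to 3 (valence 4) → 1 H
  atom 5: C, bond orders sum to 3 (valence 4) → 1 H
  atom 6: C, bond orders sum to 4 (valence 4) → 0 H
  atom 7: C, bond orders sum to 3 (valence 4) → 1 H
  atom 8: C, bond orders sum to 4 (valence 4) → 0 H
  atom 9: C, bond orders sum to 3 (valence 4) → 1 H
  atom 10: C, bond orders sum to 3 (valence 4) → 1 H
  atom 11: C, bond orders sum to 4 (valence 4) → 0 H
  atom 12: C, bond orders sum to 3 (valence 4) → 1 H
  atom 13: O, bond orders sum to 2 (valence 2) → 0 H
  atom 14: C, bond orders sum to 4 (valence 4) → 0 H
  atom 15: O, bond orders sum to 1 (valence 2) → 1 H
  atom 16: C, bond orders sum to 3 (valence 4) → 1 H
Totals → C:13, H:11, N:1, O:2.

C13H11NO2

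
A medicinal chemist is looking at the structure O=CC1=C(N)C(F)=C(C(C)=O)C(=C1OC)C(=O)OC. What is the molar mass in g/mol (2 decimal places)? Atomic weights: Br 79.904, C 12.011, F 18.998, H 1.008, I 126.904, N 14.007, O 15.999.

First, the molecular formula is C12H12FNO5 (counting implicit H from valence).
  C: 12 × 12.011 = 144.132
  F: 1 × 18.998 = 18.998
  H: 12 × 1.008 = 12.096
  N: 1 × 14.007 = 14.007
  O: 5 × 15.999 = 79.995
Sum: 12×12.011 + 1×18.998 + 12×1.008 + 1×14.007 + 5×15.999 = 269.228 → 269.23 g/mol.

269.23 g/mol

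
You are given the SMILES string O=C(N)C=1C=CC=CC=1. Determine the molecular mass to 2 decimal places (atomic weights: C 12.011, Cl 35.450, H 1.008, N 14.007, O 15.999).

121.14 g/mol

First, the molecular formula is C7H7NO (counting implicit H from valence).
  C: 7 × 12.011 = 84.077
  H: 7 × 1.008 = 7.056
  N: 1 × 14.007 = 14.007
  O: 1 × 15.999 = 15.999
Sum: 7×12.011 + 7×1.008 + 1×14.007 + 1×15.999 = 121.139 → 121.14 g/mol.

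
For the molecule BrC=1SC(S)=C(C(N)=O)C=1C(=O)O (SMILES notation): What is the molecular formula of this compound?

Walk through each heavy atom and fill implicit hydrogens from standard valence (C 4, N 3, O 2, S 2, halogen 1):
  atom 1: Br (halogen, monovalent) → 0 H
  atom 2: C, bond orders sum to 4 (valence 4) → 0 H
  atom 3: S, bond orders sum to 2 (valence 2) → 0 H
  atom 4: C, bond orders sum to 4 (valence 4) → 0 H
  atom 5: S, bond orders sum to 1 (valence 2) → 1 H
  atom 6: C, bond orders sum to 4 (valence 4) → 0 H
  atom 7: C, bond orders sum to 4 (valence 4) → 0 H
  atom 8: N, bond orders sum to 1 (valence 3) → 2 H
  atom 9: O, bond orders sum to 2 (valence 2) → 0 H
  atom 10: C, bond orders sum to 4 (valence 4) → 0 H
  atom 11: C, bond orders sum to 4 (valence 4) → 0 H
  atom 12: O, bond orders sum to 2 (valence 2) → 0 H
  atom 13: O, bond orders sum to 1 (valence 2) → 1 H
Totals → C:6, H:4, Br:1, N:1, O:3, S:2.

C6H4BrNO3S2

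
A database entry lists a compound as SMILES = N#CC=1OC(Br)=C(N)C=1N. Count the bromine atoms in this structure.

Scan the SMILES for Br atoms (remember two-letter symbols like Cl and Br are single atoms).
Bromine count: 1.

1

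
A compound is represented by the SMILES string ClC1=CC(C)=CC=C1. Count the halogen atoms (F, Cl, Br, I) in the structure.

1

Halogen atoms appear at heavy-atom position 1 (1×Cl).
Halogen count: 1.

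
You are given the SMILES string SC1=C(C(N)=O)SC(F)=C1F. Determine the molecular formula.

Walk through each heavy atom and fill implicit hydrogens from standard valence (C 4, N 3, O 2, S 2, halogen 1):
  atom 1: S, bond orders sum to 1 (valence 2) → 1 H
  atom 2: C, bond orders sum to 4 (valence 4) → 0 H
  atom 3: C, bond orders sum to 4 (valence 4) → 0 H
  atom 4: C, bond orders sum to 4 (valence 4) → 0 H
  atom 5: N, bond orders sum to 1 (valence 3) → 2 H
  atom 6: O, bond orders sum to 2 (valence 2) → 0 H
  atom 7: S, bond orders sum to 2 (valence 2) → 0 H
  atom 8: C, bond orders sum to 4 (valence 4) → 0 H
  atom 9: F (halogen, monovalent) → 0 H
  atom 10: C, bond orders sum to 4 (valence 4) → 0 H
  atom 11: F (halogen, monovalent) → 0 H
Totals → C:5, H:3, F:2, N:1, O:1, S:2.
In Hill order: C5H3F2NOS2.

C5H3F2NOS2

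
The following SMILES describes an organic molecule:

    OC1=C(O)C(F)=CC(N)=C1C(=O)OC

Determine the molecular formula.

Walk through each heavy atom and fill implicit hydrogens from standard valence (C 4, N 3, O 2, S 2, halogen 1):
  atom 1: O, bond orders sum to 1 (valence 2) → 1 H
  atom 2: C, bond orders sum to 4 (valence 4) → 0 H
  atom 3: C, bond orders sum to 4 (valence 4) → 0 H
  atom 4: O, bond orders sum to 1 (valence 2) → 1 H
  atom 5: C, bond orders sum to 4 (valence 4) → 0 H
  atom 6: F (halogen, monovalent) → 0 H
  atom 7: C, bond orders sum to 3 (valence 4) → 1 H
  atom 8: C, bond orders sum to 4 (valence 4) → 0 H
  atom 9: N, bond orders sum to 1 (valence 3) → 2 H
  atom 10: C, bond orders sum to 4 (valence 4) → 0 H
  atom 11: C, bond orders sum to 4 (valence 4) → 0 H
  atom 12: O, bond orders sum to 2 (valence 2) → 0 H
  atom 13: O, bond orders sum to 2 (valence 2) → 0 H
  atom 14: C, bond orders sum to 1 (valence 4) → 3 H
Totals → C:8, H:8, F:1, N:1, O:4.

C8H8FNO4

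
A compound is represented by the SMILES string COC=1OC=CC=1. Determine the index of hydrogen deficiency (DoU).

3

Degree of unsaturation = (number of rings) + (number of π bonds).
Ring closures in the SMILES: 1.
π bonds: 2 double bonds (each 1 DoU) → 2 DoU from unsaturation.
Total DoU = 1 + 2 = 3.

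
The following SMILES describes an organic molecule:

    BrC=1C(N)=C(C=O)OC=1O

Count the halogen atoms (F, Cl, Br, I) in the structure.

Halogen atoms appear at heavy-atom position 1 (1×Br).
Other groups present: 1 aldehyde, 1 hydroxyl, 1 primary amine.
Halogen count: 1.

1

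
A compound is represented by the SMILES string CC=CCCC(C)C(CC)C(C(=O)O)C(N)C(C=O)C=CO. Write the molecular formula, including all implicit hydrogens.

C17H29NO4

Walk through each heavy atom and fill implicit hydrogens from standard valence (C 4, N 3, O 2, S 2, halogen 1):
  atom 1: C, bond orders sum to 1 (valence 4) → 3 H
  atom 2: C, bond orders sum to 3 (valence 4) → 1 H
  atom 3: C, bond orders sum to 3 (valence 4) → 1 H
  atom 4: C, bond orders sum to 2 (valence 4) → 2 H
  atom 5: C, bond orders sum to 2 (valence 4) → 2 H
  atom 6: C, bond orders sum to 3 (valence 4) → 1 H
  atom 7: C, bond orders sum to 1 (valence 4) → 3 H
  atom 8: C, bond orders sum to 3 (valence 4) → 1 H
  atom 9: C, bond orders sum to 2 (valence 4) → 2 H
  atom 10: C, bond orders sum to 1 (valence 4) → 3 H
  atom 11: C, bond orders sum to 3 (valence 4) → 1 H
  atom 12: C, bond orders sum to 4 (valence 4) → 0 H
  atom 13: O, bond orders sum to 2 (valence 2) → 0 H
  atom 14: O, bond orders sum to 1 (valence 2) → 1 H
  atom 15: C, bond orders sum to 3 (valence 4) → 1 H
  atom 16: N, bond orders sum to 1 (valence 3) → 2 H
  atom 17: C, bond orders sum to 3 (valence 4) → 1 H
  atom 18: C, bond orders sum to 3 (valence 4) → 1 H
  atom 19: O, bond orders sum to 2 (valence 2) → 0 H
  atom 20: C, bond orders sum to 3 (valence 4) → 1 H
  atom 21: C, bond orders sum to 3 (valence 4) → 1 H
  atom 22: O, bond orders sum to 1 (valence 2) → 1 H
Totals → C:17, H:29, N:1, O:4.
In Hill order: C17H29NO4.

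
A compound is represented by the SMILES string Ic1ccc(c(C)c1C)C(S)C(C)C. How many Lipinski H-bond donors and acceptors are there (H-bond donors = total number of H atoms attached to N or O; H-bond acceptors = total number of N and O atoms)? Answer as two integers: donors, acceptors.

0, 0

Donors: find every N or O and count the H atoms it carries.
  (no N or O atoms present)
Lipinski HBD = 0.
Acceptors: N atoms = 0, O atoms = 0 → HBA = 0.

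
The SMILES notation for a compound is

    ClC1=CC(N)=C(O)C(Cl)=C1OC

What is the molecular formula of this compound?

Walk through each heavy atom and fill implicit hydrogens from standard valence (C 4, N 3, O 2, S 2, halogen 1):
  atom 1: Cl (halogen, monovalent) → 0 H
  atom 2: C, bond orders sum to 4 (valence 4) → 0 H
  atom 3: C, bond orders sum to 3 (valence 4) → 1 H
  atom 4: C, bond orders sum to 4 (valence 4) → 0 H
  atom 5: N, bond orders sum to 1 (valence 3) → 2 H
  atom 6: C, bond orders sum to 4 (valence 4) → 0 H
  atom 7: O, bond orders sum to 1 (valence 2) → 1 H
  atom 8: C, bond orders sum to 4 (valence 4) → 0 H
  atom 9: Cl (halogen, monovalent) → 0 H
  atom 10: C, bond orders sum to 4 (valence 4) → 0 H
  atom 11: O, bond orders sum to 2 (valence 2) → 0 H
  atom 12: C, bond orders sum to 1 (valence 4) → 3 H
Totals → C:7, H:7, Cl:2, N:1, O:2.
In Hill order: C7H7Cl2NO2.

C7H7Cl2NO2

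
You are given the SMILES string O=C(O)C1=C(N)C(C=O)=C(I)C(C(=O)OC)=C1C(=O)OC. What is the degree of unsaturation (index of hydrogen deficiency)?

Molecular formula: C12H10INO7.
DoU = (2C + 2 + N − H − X) / 2, where X is the halogen count and O/S are ignored.
    = (2·12 + 2 + 1 − 10 − 1) / 2 = 16 / 2 = 8.

8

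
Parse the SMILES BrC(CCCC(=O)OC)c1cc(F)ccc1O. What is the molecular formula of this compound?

Walk through each heavy atom and fill implicit hydrogens from standard valence (C 4, N 3, O 2, S 2, halogen 1); for lowercase aromatic atoms, an aromatic c carries 1 H when it has two neighbours and 0 H with three, and aromatic n carries 0 H:
  atom 1: Br (halogen, monovalent) → 0 H
  atom 2: C, bond orders sum to 3 (valence 4) → 1 H
  atom 3: C, bond orders sum to 2 (valence 4) → 2 H
  atom 4: C, bond orders sum to 2 (valence 4) → 2 H
  atom 5: C, bond orders sum to 2 (valence 4) → 2 H
  atom 6: C, bond orders sum to 4 (valence 4) → 0 H
  atom 7: O, bond orders sum to 2 (valence 2) → 0 H
  atom 8: O, bond orders sum to 2 (valence 2) → 0 H
  atom 9: C, bond orders sum to 1 (valence 4) → 3 H
  atom 10: aromatic c, 3 neighbours → 0 H
  atom 11: aromatic c, 2 neighbours → 1 H
  atom 12: aromatic c, 3 neighbours → 0 H
  atom 13: F (halogen, monovalent) → 0 H
  atom 14: aromatic c, 2 neighbours → 1 H
  atom 15: aromatic c, 2 neighbours → 1 H
  atom 16: aromatic c, 3 neighbours → 0 H
  atom 17: O, bond orders sum to 1 (valence 2) → 1 H
Totals → C:12, H:14, Br:1, F:1, O:3.
In Hill order: C12H14BrFO3.

C12H14BrFO3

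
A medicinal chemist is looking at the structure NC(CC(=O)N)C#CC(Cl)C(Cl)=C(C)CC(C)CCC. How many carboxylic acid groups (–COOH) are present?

Scan the SMILES for the carboxylic acid motif — none present.
Groups that are present: 1 alkene, 1 alkyne, 1 amide, 1 primary amine.

0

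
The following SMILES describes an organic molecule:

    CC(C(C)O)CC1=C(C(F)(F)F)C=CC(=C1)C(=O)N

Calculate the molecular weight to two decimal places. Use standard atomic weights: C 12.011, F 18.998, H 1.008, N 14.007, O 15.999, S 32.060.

275.27 g/mol

First, the molecular formula is C13H16F3NO2 (counting implicit H from valence).
  C: 13 × 12.011 = 156.143
  F: 3 × 18.998 = 56.994
  H: 16 × 1.008 = 16.128
  N: 1 × 14.007 = 14.007
  O: 2 × 15.999 = 31.998
Sum: 13×12.011 + 3×18.998 + 16×1.008 + 1×14.007 + 2×15.999 = 275.270 → 275.27 g/mol.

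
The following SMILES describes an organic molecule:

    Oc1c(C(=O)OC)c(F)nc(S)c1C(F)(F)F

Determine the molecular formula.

Walk through each heavy atom and fill implicit hydrogens from standard valence (C 4, N 3, O 2, S 2, halogen 1); for lowercase aromatic atoms, an aromatic c carries 1 H when it has two neighbours and 0 H with three, and aromatic n carries 0 H:
  atom 1: O, bond orders sum to 1 (valence 2) → 1 H
  atom 2: aromatic c, 3 neighbours → 0 H
  atom 3: aromatic c, 3 neighbours → 0 H
  atom 4: C, bond orders sum to 4 (valence 4) → 0 H
  atom 5: O, bond orders sum to 2 (valence 2) → 0 H
  atom 6: O, bond orders sum to 2 (valence 2) → 0 H
  atom 7: C, bond orders sum to 1 (valence 4) → 3 H
  atom 8: aromatic c, 3 neighbours → 0 H
  atom 9: F (halogen, monovalent) → 0 H
  atom 10: aromatic n, 2 neighbours → 0 H
  atom 11: aromatic c, 3 neighbours → 0 H
  atom 12: S, bond orders sum to 1 (valence 2) → 1 H
  atom 13: aromatic c, 3 neighbours → 0 H
  atom 14: C, bond orders sum to 4 (valence 4) → 0 H
  atom 15: F (halogen, monovalent) → 0 H
  atom 16: F (halogen, monovalent) → 0 H
  atom 17: F (halogen, monovalent) → 0 H
Totals → C:8, H:5, F:4, N:1, O:3, S:1.

C8H5F4NO3S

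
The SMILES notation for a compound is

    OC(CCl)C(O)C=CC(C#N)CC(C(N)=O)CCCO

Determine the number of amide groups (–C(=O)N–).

The amide motif appears at heavy-atom position 14 in the SMILES.
Other groups present: 1 alkene, 3 hydroxyl, 1 nitrile.
Amide count: 1.

1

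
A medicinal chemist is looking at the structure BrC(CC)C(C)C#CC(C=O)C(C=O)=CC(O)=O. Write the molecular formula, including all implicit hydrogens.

C13H15BrO4

Walk through each heavy atom and fill implicit hydrogens from standard valence (C 4, N 3, O 2, S 2, halogen 1):
  atom 1: Br (halogen, monovalent) → 0 H
  atom 2: C, bond orders sum to 3 (valence 4) → 1 H
  atom 3: C, bond orders sum to 2 (valence 4) → 2 H
  atom 4: C, bond orders sum to 1 (valence 4) → 3 H
  atom 5: C, bond orders sum to 3 (valence 4) → 1 H
  atom 6: C, bond orders sum to 1 (valence 4) → 3 H
  atom 7: C, bond orders sum to 4 (valence 4) → 0 H
  atom 8: C, bond orders sum to 4 (valence 4) → 0 H
  atom 9: C, bond orders sum to 3 (valence 4) → 1 H
  atom 10: C, bond orders sum to 3 (valence 4) → 1 H
  atom 11: O, bond orders sum to 2 (valence 2) → 0 H
  atom 12: C, bond orders sum to 4 (valence 4) → 0 H
  atom 13: C, bond orders sum to 3 (valence 4) → 1 H
  atom 14: O, bond orders sum to 2 (valence 2) → 0 H
  atom 15: C, bond orders sum to 3 (valence 4) → 1 H
  atom 16: C, bond orders sum to 4 (valence 4) → 0 H
  atom 17: O, bond orders sum to 1 (valence 2) → 1 H
  atom 18: O, bond orders sum to 2 (valence 2) → 0 H
Totals → C:13, H:15, Br:1, O:4.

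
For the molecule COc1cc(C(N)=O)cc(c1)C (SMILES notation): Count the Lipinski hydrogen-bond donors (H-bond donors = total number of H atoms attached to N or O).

2

Donors: find every N or O and count the H atoms it carries.
  atom 2 (O): bond orders sum to 2 → 0 H
  atom 7 (N): bond orders sum to 1 → 2 H
  atom 8 (O): bond orders sum to 2 → 0 H
Lipinski HBD = 2.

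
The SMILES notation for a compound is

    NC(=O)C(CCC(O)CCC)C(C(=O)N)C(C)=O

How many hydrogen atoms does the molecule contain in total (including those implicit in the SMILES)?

Walk through each heavy atom and fill implicit hydrogens from standard valence (C 4, N 3, O 2, S 2, halogen 1):
  atom 1: N, bond orders sum to 1 (valence 3) → 2 H
  atom 2: C, bond orders sum to 4 (valence 4) → 0 H
  atom 3: O, bond orders sum to 2 (valence 2) → 0 H
  atom 4: C, bond orders sum to 3 (valence 4) → 1 H
  atom 5: C, bond orders sum to 2 (valence 4) → 2 H
  atom 6: C, bond orders sum to 2 (valence 4) → 2 H
  atom 7: C, bond orders sum to 3 (valence 4) → 1 H
  atom 8: O, bond orders sum to 1 (valence 2) → 1 H
  atom 9: C, bond orders sum to 2 (valence 4) → 2 H
  atom 10: C, bond orders sum to 2 (valence 4) → 2 H
  atom 11: C, bond orders sum to 1 (valence 4) → 3 H
  atom 12: C, bond orders sum to 3 (valence 4) → 1 H
  atom 13: C, bond orders sum to 4 (valence 4) → 0 H
  atom 14: O, bond orders sum to 2 (valence 2) → 0 H
  atom 15: N, bond orders sum to 1 (valence 3) → 2 H
  atom 16: C, bond orders sum to 4 (valence 4) → 0 H
  atom 17: C, bond orders sum to 1 (valence 4) → 3 H
  atom 18: O, bond orders sum to 2 (valence 2) → 0 H
Total hydrogens: 22.

22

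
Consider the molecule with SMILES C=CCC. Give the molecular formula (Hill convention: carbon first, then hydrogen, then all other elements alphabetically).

C4H8

Walk through each heavy atom and fill implicit hydrogens from standard valence (C 4, N 3, O 2, S 2, halogen 1):
  atom 1: C, bond orders sum to 2 (valence 4) → 2 H
  atom 2: C, bond orders sum to 3 (valence 4) → 1 H
  atom 3: C, bond orders sum to 2 (valence 4) → 2 H
  atom 4: C, bond orders sum to 1 (valence 4) → 3 H
Totals → C:4, H:8.
In Hill order: C4H8.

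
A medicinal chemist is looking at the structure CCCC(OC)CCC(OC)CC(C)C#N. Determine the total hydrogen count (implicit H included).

25

Walk through each heavy atom and fill implicit hydrogens from standard valence (C 4, N 3, O 2, S 2, halogen 1):
  atom 1: C, bond orders sum to 1 (valence 4) → 3 H
  atom 2: C, bond orders sum to 2 (valence 4) → 2 H
  atom 3: C, bond orders sum to 2 (valence 4) → 2 H
  atom 4: C, bond orders sum to 3 (valence 4) → 1 H
  atom 5: O, bond orders sum to 2 (valence 2) → 0 H
  atom 6: C, bond orders sum to 1 (valence 4) → 3 H
  atom 7: C, bond orders sum to 2 (valence 4) → 2 H
  atom 8: C, bond orders sum to 2 (valence 4) → 2 H
  atom 9: C, bond orders sum to 3 (valence 4) → 1 H
  atom 10: O, bond orders sum to 2 (valence 2) → 0 H
  atom 11: C, bond orders sum to 1 (valence 4) → 3 H
  atom 12: C, bond orders sum to 2 (valence 4) → 2 H
  atom 13: C, bond orders sum to 3 (valence 4) → 1 H
  atom 14: C, bond orders sum to 1 (valence 4) → 3 H
  atom 15: C, bond orders sum to 4 (valence 4) → 0 H
  atom 16: N, bond orders sum to 3 (valence 3) → 0 H
Total hydrogens: 25.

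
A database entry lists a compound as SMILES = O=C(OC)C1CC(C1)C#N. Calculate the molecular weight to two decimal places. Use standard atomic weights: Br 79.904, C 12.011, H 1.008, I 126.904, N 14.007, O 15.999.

First, the molecular formula is C7H9NO2 (counting implicit H from valence).
  C: 7 × 12.011 = 84.077
  H: 9 × 1.008 = 9.072
  N: 1 × 14.007 = 14.007
  O: 2 × 15.999 = 31.998
Sum: 7×12.011 + 9×1.008 + 1×14.007 + 2×15.999 = 139.154 → 139.15 g/mol.

139.15 g/mol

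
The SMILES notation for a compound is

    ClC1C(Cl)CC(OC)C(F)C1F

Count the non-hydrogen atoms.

12

Every atom symbol written in the SMILES (organic subset) is one heavy atom; implicit H are not written.
Heavy atoms by element → C:7, Cl:2, F:2, O:1.
Total: 12.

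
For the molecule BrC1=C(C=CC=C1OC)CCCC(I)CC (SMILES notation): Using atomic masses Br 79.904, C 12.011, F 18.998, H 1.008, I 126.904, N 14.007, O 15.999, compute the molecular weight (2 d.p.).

397.09 g/mol

First, the molecular formula is C13H18BrIO (counting implicit H from valence).
  Br: 1 × 79.904 = 79.904
  C: 13 × 12.011 = 156.143
  H: 18 × 1.008 = 18.144
  I: 1 × 126.904 = 126.904
  O: 1 × 15.999 = 15.999
Sum: 1×79.904 + 13×12.011 + 18×1.008 + 1×126.904 + 1×15.999 = 397.094 → 397.09 g/mol.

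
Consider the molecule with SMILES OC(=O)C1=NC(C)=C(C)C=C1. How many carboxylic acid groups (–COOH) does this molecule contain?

The carboxylic acid motif appears at heavy-atom position 2 in the SMILES.
Carboxylic acid count: 1.

1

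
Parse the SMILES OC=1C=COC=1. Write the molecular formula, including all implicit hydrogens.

C4H4O2

Walk through each heavy atom and fill implicit hydrogens from standard valence (C 4, N 3, O 2, S 2, halogen 1):
  atom 1: O, bond orders sum to 1 (valence 2) → 1 H
  atom 2: C, bond orders sum to 4 (valence 4) → 0 H
  atom 3: C, bond orders sum to 3 (valence 4) → 1 H
  atom 4: C, bond orders sum to 3 (valence 4) → 1 H
  atom 5: O, bond orders sum to 2 (valence 2) → 0 H
  atom 6: C, bond orders sum to 3 (valence 4) → 1 H
Totals → C:4, H:4, O:2.
In Hill order: C4H4O2.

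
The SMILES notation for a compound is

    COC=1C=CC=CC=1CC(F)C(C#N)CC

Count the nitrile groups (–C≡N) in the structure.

1

The nitrile motif appears at heavy-atom position 13 in the SMILES.
Other groups present: 1 ether.
Nitrile count: 1.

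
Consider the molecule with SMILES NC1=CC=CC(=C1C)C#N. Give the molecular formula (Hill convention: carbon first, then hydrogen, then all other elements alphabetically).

C8H8N2

Walk through each heavy atom and fill implicit hydrogens from standard valence (C 4, N 3, O 2, S 2, halogen 1):
  atom 1: N, bond orders sum to 1 (valence 3) → 2 H
  atom 2: C, bond orders sum to 4 (valence 4) → 0 H
  atom 3: C, bond orders sum to 3 (valence 4) → 1 H
  atom 4: C, bond orders sum to 3 (valence 4) → 1 H
  atom 5: C, bond orders sum to 3 (valence 4) → 1 H
  atom 6: C, bond orders sum to 4 (valence 4) → 0 H
  atom 7: C, bond orders sum to 4 (valence 4) → 0 H
  atom 8: C, bond orders sum to 1 (valence 4) → 3 H
  atom 9: C, bond orders sum to 4 (valence 4) → 0 H
  atom 10: N, bond orders sum to 3 (valence 3) → 0 H
Totals → C:8, H:8, N:2.
In Hill order: C8H8N2.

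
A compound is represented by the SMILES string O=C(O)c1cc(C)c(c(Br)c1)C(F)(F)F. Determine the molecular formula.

Walk through each heavy atom and fill implicit hydrogens from standard valence (C 4, N 3, O 2, S 2, halogen 1); for lowercase aromatic atoms, an aromatic c carries 1 H when it has two neighbours and 0 H with three, and aromatic n carries 0 H:
  atom 1: O, bond orders sum to 2 (valence 2) → 0 H
  atom 2: C, bond orders sum to 4 (valence 4) → 0 H
  atom 3: O, bond orders sum to 1 (valence 2) → 1 H
  atom 4: aromatic c, 3 neighbours → 0 H
  atom 5: aromatic c, 2 neighbours → 1 H
  atom 6: aromatic c, 3 neighbours → 0 H
  atom 7: C, bond orders sum to 1 (valence 4) → 3 H
  atom 8: aromatic c, 3 neighbours → 0 H
  atom 9: aromatic c, 3 neighbours → 0 H
  atom 10: Br (halogen, monovalent) → 0 H
  atom 11: aromatic c, 2 neighbours → 1 H
  atom 12: C, bond orders sum to 4 (valence 4) → 0 H
  atom 13: F (halogen, monovalent) → 0 H
  atom 14: F (halogen, monovalent) → 0 H
  atom 15: F (halogen, monovalent) → 0 H
Totals → C:9, H:6, Br:1, F:3, O:2.

C9H6BrF3O2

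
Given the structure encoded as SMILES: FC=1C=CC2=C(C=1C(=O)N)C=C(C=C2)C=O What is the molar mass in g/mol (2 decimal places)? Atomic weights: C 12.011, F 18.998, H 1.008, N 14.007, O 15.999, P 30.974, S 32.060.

217.20 g/mol

First, the molecular formula is C12H8FNO2 (counting implicit H from valence).
  C: 12 × 12.011 = 144.132
  F: 1 × 18.998 = 18.998
  H: 8 × 1.008 = 8.064
  N: 1 × 14.007 = 14.007
  O: 2 × 15.999 = 31.998
Sum: 12×12.011 + 1×18.998 + 8×1.008 + 1×14.007 + 2×15.999 = 217.199 → 217.20 g/mol.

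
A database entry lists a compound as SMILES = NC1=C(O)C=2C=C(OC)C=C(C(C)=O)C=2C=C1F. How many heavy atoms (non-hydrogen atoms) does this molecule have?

18

Every atom symbol written in the SMILES (organic subset) is one heavy atom; implicit H are not written.
Heavy atoms by element → C:13, F:1, N:1, O:3.
Total: 18.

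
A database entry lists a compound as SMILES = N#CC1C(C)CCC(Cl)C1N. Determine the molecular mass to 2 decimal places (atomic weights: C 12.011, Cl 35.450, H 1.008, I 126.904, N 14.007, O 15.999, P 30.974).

First, the molecular formula is C8H13ClN2 (counting implicit H from valence).
  C: 8 × 12.011 = 96.088
  Cl: 1 × 35.450 = 35.450
  H: 13 × 1.008 = 13.104
  N: 2 × 14.007 = 28.014
Sum: 8×12.011 + 1×35.450 + 13×1.008 + 2×14.007 = 172.656 → 172.66 g/mol.

172.66 g/mol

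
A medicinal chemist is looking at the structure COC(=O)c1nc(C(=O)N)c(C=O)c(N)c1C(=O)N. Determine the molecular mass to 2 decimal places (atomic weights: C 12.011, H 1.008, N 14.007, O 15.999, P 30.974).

266.21 g/mol

First, the molecular formula is C10H10N4O5 (counting implicit H from valence).
  C: 10 × 12.011 = 120.110
  H: 10 × 1.008 = 10.080
  N: 4 × 14.007 = 56.028
  O: 5 × 15.999 = 79.995
Sum: 10×12.011 + 10×1.008 + 4×14.007 + 5×15.999 = 266.213 → 266.21 g/mol.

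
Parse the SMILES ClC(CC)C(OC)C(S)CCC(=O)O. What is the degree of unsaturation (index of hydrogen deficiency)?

Molecular formula: C9H17ClO3S.
DoU = (2C + 2 + N − H − X) / 2, where X is the halogen count and O/S are ignored.
    = (2·9 + 2 + 0 − 17 − 1) / 2 = 2 / 2 = 1.

1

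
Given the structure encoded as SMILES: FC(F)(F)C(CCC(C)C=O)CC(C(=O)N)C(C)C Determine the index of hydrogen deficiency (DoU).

Degree of unsaturation = (number of rings) + (number of π bonds).
Ring closures in the SMILES: 0.
π bonds: 2 double bonds (each 1 DoU) → 2 DoU from unsaturation.
Total DoU = 0 + 2 = 2.

2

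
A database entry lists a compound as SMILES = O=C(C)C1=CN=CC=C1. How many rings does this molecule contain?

In SMILES, each pair of matching ring-closure digits denotes one ring-closing bond; the number of such bonds equals the number of independent rings.
Ring-closure bonds here: 1.

1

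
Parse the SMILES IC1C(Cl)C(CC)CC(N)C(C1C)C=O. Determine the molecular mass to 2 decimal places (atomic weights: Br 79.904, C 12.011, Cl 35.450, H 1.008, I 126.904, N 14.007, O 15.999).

343.63 g/mol

First, the molecular formula is C11H19ClINO (counting implicit H from valence).
  C: 11 × 12.011 = 132.121
  Cl: 1 × 35.450 = 35.450
  H: 19 × 1.008 = 19.152
  I: 1 × 126.904 = 126.904
  N: 1 × 14.007 = 14.007
  O: 1 × 15.999 = 15.999
Sum: 11×12.011 + 1×35.450 + 19×1.008 + 1×126.904 + 1×14.007 + 1×15.999 = 343.633 → 343.63 g/mol.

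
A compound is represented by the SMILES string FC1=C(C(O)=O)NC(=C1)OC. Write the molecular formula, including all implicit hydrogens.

Walk through each heavy atom and fill implicit hydrogens from standard valence (C 4, N 3, O 2, S 2, halogen 1):
  atom 1: F (halogen, monovalent) → 0 H
  atom 2: C, bond orders sum to 4 (valence 4) → 0 H
  atom 3: C, bond orders sum to 4 (valence 4) → 0 H
  atom 4: C, bond orders sum to 4 (valence 4) → 0 H
  atom 5: O, bond orders sum to 1 (valence 2) → 1 H
  atom 6: O, bond orders sum to 2 (valence 2) → 0 H
  atom 7: N, bond orders sum to 2 (valence 3) → 1 H
  atom 8: C, bond orders sum to 4 (valence 4) → 0 H
  atom 9: C, bond orders sum to 3 (valence 4) → 1 H
  atom 10: O, bond orders sum to 2 (valence 2) → 0 H
  atom 11: C, bond orders sum to 1 (valence 4) → 3 H
Totals → C:6, H:6, F:1, N:1, O:3.

C6H6FNO3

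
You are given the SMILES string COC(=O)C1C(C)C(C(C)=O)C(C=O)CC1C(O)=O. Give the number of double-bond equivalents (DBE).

Degree of unsaturation = (number of rings) + (number of π bonds).
Ring closures in the SMILES: 1.
π bonds: 4 double bonds (each 1 DoU) → 4 DoU from unsaturation.
Total DoU = 1 + 4 = 5.

5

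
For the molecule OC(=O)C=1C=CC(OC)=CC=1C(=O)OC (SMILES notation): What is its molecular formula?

C10H10O5

Walk through each heavy atom and fill implicit hydrogens from standard valence (C 4, N 3, O 2, S 2, halogen 1):
  atom 1: O, bond orders sum to 1 (valence 2) → 1 H
  atom 2: C, bond orders sum to 4 (valence 4) → 0 H
  atom 3: O, bond orders sum to 2 (valence 2) → 0 H
  atom 4: C, bond orders sum to 4 (valence 4) → 0 H
  atom 5: C, bond orders sum to 3 (valence 4) → 1 H
  atom 6: C, bond orders sum to 3 (valence 4) → 1 H
  atom 7: C, bond orders sum to 4 (valence 4) → 0 H
  atom 8: O, bond orders sum to 2 (valence 2) → 0 H
  atom 9: C, bond orders sum to 1 (valence 4) → 3 H
  atom 10: C, bond orders sum to 3 (valence 4) → 1 H
  atom 11: C, bond orders sum to 4 (valence 4) → 0 H
  atom 12: C, bond orders sum to 4 (valence 4) → 0 H
  atom 13: O, bond orders sum to 2 (valence 2) → 0 H
  atom 14: O, bond orders sum to 2 (valence 2) → 0 H
  atom 15: C, bond orders sum to 1 (valence 4) → 3 H
Totals → C:10, H:10, O:5.
In Hill order: C10H10O5.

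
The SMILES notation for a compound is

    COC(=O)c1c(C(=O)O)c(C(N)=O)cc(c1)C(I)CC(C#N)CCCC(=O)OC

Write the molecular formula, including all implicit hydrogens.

C19H21IN2O7

Walk through each heavy atom and fill implicit hydrogens from standard valence (C 4, N 3, O 2, S 2, halogen 1); for lowercase aromatic atoms, an aromatic c carries 1 H when it has two neighbours and 0 H with three, and aromatic n carries 0 H:
  atom 1: C, bond orders sum to 1 (valence 4) → 3 H
  atom 2: O, bond orders sum to 2 (valence 2) → 0 H
  atom 3: C, bond orders sum to 4 (valence 4) → 0 H
  atom 4: O, bond orders sum to 2 (valence 2) → 0 H
  atom 5: aromatic c, 3 neighbours → 0 H
  atom 6: aromatic c, 3 neighbours → 0 H
  atom 7: C, bond orders sum to 4 (valence 4) → 0 H
  atom 8: O, bond orders sum to 2 (valence 2) → 0 H
  atom 9: O, bond orders sum to 1 (valence 2) → 1 H
  atom 10: aromatic c, 3 neighbours → 0 H
  atom 11: C, bond orders sum to 4 (valence 4) → 0 H
  atom 12: N, bond orders sum to 1 (valence 3) → 2 H
  atom 13: O, bond orders sum to 2 (valence 2) → 0 H
  atom 14: aromatic c, 2 neighbours → 1 H
  atom 15: aromatic c, 3 neighbours → 0 H
  atom 16: aromatic c, 2 neighbours → 1 H
  atom 17: C, bond orders sum to 3 (valence 4) → 1 H
  atom 18: I (halogen, monovalent) → 0 H
  atom 19: C, bond orders sum to 2 (valence 4) → 2 H
  atom 20: C, bond orders sum to 3 (valence 4) → 1 H
  atom 21: C, bond orders sum to 4 (valence 4) → 0 H
  atom 22: N, bond orders sum to 3 (valence 3) → 0 H
  atom 23: C, bond orders sum to 2 (valence 4) → 2 H
  atom 24: C, bond orders sum to 2 (valence 4) → 2 H
  atom 25: C, bond orders sum to 2 (valence 4) → 2 H
  atom 26: C, bond orders sum to 4 (valence 4) → 0 H
  atom 27: O, bond orders sum to 2 (valence 2) → 0 H
  atom 28: O, bond orders sum to 2 (valence 2) → 0 H
  atom 29: C, bond orders sum to 1 (valence 4) → 3 H
Totals → C:19, H:21, I:1, N:2, O:7.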